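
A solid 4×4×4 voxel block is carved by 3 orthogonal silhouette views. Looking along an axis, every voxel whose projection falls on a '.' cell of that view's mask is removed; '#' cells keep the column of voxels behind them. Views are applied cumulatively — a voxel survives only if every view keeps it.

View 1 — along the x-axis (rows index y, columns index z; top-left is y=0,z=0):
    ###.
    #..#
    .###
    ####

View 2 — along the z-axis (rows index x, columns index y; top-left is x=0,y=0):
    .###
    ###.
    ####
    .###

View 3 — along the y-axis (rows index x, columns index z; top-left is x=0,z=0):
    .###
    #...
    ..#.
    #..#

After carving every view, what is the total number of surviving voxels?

voxel count = 17

initial block: 4^3 = 64
[1] x-view keeps 12 columns → grid now 48
[2] z-view keeps 13 columns → grid now 38
[3] y-view keeps 7 columns → grid now 17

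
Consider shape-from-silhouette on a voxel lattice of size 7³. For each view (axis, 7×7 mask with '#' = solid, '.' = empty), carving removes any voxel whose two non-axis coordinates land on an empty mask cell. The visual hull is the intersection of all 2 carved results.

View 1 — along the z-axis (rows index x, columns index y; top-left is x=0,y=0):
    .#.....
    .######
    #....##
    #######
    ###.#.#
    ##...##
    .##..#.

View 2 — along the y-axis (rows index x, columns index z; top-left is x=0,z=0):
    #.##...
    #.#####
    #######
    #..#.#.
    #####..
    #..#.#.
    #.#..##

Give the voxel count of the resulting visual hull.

before carving: 343 voxels (7×7×7)
step 1: project along z, AND mask (29/49) → |grid| = 203
step 2: project along y, AND mask (31/49) → |grid| = 130

130 voxels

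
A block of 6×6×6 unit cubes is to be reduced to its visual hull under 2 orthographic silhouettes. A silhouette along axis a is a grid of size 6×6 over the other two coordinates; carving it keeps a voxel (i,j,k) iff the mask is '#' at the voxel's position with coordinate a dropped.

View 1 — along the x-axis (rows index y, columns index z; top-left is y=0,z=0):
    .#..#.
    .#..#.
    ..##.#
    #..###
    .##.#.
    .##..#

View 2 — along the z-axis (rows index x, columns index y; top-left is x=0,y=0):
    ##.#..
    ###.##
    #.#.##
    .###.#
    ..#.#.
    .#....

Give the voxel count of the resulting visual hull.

full grid |V| = 216
step 1: project along x, AND mask (17/36) → |grid| = 102
step 2: project along z, AND mask (19/36) → |grid| = 52

remaining voxels: 52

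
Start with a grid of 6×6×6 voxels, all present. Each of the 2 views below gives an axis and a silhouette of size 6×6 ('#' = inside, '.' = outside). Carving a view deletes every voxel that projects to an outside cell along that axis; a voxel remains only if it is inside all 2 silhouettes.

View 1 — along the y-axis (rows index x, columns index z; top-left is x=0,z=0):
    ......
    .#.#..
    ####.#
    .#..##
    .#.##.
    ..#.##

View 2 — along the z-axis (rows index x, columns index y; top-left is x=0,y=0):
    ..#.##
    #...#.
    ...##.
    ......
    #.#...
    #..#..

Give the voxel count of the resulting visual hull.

voxel count = 26

full grid |V| = 216
after view 1 [y-axis, 16 of 36 cells solid] → remaining = 96
after view 2 [z-axis, 11 of 36 cells solid] → remaining = 26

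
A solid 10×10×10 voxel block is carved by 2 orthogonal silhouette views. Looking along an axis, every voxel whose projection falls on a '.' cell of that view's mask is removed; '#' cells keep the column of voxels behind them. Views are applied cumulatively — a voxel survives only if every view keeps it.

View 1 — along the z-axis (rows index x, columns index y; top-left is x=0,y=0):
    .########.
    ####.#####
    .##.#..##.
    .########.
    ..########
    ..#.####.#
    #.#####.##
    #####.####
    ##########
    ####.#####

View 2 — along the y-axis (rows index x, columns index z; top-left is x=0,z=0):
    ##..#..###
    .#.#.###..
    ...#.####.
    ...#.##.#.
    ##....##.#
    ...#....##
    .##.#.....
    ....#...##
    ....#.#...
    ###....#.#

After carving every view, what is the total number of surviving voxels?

before carving: 1000 voxels (10×10×10)
V1 z: intersect with XY mask (80 set) -- 800 left
V2 y: intersect with XZ mask (41 set) -- 324 left

voxel count = 324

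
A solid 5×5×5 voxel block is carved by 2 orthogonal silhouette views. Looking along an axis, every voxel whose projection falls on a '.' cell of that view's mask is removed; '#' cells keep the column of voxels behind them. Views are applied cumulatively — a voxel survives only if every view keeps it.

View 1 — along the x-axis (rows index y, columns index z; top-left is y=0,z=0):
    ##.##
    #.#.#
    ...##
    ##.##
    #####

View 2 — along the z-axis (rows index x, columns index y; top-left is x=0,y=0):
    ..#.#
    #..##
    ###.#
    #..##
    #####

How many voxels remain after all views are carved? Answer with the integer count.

voxel count = 65

start: 5×5×5 = 125 voxels
[1] x-view keeps 18 columns → grid now 90
[2] z-view keeps 17 columns → grid now 65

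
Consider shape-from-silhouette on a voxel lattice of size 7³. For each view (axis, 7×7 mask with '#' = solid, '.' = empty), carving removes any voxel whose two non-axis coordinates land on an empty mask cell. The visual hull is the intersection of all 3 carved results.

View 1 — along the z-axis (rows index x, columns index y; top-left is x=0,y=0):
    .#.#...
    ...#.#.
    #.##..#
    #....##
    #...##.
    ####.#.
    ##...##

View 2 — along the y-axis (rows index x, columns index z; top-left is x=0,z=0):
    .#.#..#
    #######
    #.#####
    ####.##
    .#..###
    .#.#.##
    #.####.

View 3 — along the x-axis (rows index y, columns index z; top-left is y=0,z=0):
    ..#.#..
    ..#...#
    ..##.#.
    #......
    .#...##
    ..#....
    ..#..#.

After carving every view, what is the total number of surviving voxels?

voxel count = 28

before carving: 343 voxels (7×7×7)
  1. axis=2 (XY plane), |mask|=23  ⇒  voxels=161
  2. axis=1 (XZ plane), |mask|=35  ⇒  voxels=114
  3. axis=0 (YZ plane), |mask|=14  ⇒  voxels=28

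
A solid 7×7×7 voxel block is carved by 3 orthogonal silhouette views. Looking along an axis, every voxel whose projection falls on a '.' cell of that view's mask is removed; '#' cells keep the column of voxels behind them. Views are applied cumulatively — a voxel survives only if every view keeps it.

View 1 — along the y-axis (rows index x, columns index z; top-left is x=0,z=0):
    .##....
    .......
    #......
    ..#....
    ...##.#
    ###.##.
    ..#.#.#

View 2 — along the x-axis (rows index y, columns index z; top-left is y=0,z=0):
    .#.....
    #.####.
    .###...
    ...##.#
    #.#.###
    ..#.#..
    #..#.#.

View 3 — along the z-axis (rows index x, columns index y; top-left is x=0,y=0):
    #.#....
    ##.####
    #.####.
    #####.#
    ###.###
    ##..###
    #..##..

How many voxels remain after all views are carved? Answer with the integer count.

32 voxels

before carving: 343 voxels (7×7×7)
V1 y: intersect with XZ mask (15 set) -- 105 left
V2 x: intersect with YZ mask (22 set) -- 49 left
V3 z: intersect with XY mask (33 set) -- 32 left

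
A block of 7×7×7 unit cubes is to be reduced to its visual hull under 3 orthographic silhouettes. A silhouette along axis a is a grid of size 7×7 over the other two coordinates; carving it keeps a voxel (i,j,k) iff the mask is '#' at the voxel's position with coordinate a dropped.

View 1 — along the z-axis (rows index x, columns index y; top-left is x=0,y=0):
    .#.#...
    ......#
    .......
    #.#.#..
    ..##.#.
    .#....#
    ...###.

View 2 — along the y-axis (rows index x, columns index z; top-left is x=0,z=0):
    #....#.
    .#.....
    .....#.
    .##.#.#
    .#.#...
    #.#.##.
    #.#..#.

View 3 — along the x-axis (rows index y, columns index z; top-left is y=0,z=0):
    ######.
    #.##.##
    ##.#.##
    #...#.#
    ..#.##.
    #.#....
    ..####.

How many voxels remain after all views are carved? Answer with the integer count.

remaining voxels: 23

initial block: 7^3 = 343
  1. axis=2 (XY plane), |mask|=14  ⇒  voxels=98
  2. axis=1 (XZ plane), |mask|=17  ⇒  voxels=40
  3. axis=0 (YZ plane), |mask|=28  ⇒  voxels=23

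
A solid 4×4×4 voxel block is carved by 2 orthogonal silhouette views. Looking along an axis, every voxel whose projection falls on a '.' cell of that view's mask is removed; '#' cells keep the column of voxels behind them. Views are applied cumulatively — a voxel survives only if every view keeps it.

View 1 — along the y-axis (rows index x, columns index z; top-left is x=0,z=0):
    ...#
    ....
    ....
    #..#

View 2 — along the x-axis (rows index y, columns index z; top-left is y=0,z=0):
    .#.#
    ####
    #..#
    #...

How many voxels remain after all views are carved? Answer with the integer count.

remaining voxels: 9

initial block: 4^3 = 64
carve view 1 (along y, XZ-mask fill 3/16): 12 voxels remain
carve view 2 (along x, YZ-mask fill 9/16): 9 voxels remain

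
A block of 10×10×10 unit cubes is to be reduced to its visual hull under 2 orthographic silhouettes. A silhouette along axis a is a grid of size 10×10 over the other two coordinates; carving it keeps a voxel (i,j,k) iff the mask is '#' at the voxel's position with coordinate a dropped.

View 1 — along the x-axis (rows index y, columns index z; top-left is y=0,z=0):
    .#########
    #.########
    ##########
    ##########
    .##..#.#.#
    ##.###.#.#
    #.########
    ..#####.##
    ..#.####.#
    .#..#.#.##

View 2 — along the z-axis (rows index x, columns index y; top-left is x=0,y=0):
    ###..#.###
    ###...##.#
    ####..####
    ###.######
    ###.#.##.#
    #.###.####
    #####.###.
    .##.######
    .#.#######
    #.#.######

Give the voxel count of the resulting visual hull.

voxel count = 588

full grid |V| = 1000
step 1: project along x, AND mask (77/100) → |grid| = 770
step 2: project along z, AND mask (77/100) → |grid| = 588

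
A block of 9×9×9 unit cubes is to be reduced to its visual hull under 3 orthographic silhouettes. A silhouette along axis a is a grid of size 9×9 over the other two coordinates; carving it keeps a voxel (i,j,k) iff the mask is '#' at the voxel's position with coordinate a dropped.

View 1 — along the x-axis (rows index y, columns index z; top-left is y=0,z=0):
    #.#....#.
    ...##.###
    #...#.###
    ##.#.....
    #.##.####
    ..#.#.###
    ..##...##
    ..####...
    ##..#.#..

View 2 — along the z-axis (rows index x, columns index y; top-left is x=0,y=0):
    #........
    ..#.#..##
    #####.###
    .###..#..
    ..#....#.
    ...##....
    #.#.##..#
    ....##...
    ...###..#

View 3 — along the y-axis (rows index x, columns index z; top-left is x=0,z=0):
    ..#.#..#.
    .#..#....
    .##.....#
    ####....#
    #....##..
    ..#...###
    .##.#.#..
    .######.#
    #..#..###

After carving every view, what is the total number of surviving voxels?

65 voxels

start: 9×9×9 = 729 voxels
[1] x-view keeps 40 columns → grid now 360
[2] z-view keeps 32 columns → grid now 149
[3] y-view keeps 36 columns → grid now 65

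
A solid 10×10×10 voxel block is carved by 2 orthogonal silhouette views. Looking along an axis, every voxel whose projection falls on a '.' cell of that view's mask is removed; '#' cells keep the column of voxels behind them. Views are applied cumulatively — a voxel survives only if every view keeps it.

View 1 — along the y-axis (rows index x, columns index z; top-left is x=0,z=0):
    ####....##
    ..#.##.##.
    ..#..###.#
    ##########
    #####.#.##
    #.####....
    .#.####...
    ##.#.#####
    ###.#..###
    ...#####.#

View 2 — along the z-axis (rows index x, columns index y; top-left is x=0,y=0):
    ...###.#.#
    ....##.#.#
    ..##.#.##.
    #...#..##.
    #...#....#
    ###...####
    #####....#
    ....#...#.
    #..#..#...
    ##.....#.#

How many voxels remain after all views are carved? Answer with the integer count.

initial block: 10^3 = 1000
  1. axis=1 (XZ plane), |mask|=65  ⇒  voxels=650
  2. axis=2 (XY plane), |mask|=43  ⇒  voxels=265

remaining voxels: 265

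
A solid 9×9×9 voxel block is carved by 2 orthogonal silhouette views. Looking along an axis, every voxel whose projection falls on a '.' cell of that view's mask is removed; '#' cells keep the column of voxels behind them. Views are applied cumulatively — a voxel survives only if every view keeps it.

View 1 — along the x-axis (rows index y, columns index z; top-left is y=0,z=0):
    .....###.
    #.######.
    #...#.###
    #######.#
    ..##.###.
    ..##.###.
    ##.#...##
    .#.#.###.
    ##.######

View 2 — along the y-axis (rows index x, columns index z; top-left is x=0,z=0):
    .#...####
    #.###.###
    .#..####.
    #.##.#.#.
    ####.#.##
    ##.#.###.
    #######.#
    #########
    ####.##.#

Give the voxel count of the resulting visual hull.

|visual hull| = 344

before carving: 729 voxels (9×9×9)
after view 1 [x-axis, 51 of 81 cells solid] → remaining = 459
after view 2 [y-axis, 59 of 81 cells solid] → remaining = 344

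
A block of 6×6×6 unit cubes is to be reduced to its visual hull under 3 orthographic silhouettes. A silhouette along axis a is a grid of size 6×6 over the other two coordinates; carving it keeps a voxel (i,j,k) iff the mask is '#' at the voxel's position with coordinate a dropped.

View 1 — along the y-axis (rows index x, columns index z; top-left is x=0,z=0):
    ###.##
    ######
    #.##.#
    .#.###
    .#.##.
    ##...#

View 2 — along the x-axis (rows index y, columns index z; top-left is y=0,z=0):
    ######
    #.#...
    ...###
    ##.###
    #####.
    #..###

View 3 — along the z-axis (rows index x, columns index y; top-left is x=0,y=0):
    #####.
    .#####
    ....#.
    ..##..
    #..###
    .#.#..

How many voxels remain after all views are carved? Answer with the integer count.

before carving: 216 voxels (6×6×6)
  1. axis=1 (XZ plane), |mask|=25  ⇒  voxels=150
  2. axis=0 (YZ plane), |mask|=25  ⇒  voxels=104
  3. axis=2 (XY plane), |mask|=19  ⇒  voxels=61

61 voxels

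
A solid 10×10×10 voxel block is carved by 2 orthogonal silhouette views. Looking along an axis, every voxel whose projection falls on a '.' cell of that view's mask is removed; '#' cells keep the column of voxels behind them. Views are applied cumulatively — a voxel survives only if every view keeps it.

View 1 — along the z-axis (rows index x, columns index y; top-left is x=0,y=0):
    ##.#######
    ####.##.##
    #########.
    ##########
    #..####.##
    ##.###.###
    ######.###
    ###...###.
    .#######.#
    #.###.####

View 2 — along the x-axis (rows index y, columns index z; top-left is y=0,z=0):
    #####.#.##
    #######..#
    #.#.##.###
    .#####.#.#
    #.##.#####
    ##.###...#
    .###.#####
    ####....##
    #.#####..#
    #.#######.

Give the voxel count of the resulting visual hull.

remaining voxels: 599

initial block: 10^3 = 1000
carve view 1 (along z, XY-mask fill 82/100): 820 voxels remain
carve view 2 (along x, YZ-mask fill 73/100): 599 voxels remain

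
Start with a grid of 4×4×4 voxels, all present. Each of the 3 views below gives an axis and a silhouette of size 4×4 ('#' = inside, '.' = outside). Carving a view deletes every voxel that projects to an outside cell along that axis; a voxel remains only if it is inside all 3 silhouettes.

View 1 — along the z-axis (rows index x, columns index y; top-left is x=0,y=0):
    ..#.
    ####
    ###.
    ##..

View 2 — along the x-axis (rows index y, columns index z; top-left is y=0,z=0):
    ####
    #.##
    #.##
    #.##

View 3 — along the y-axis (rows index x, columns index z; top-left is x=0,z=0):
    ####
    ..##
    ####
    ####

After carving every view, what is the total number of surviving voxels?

voxel count = 28

before carving: 64 voxels (4×4×4)
step 1: project along z, AND mask (10/16) → |grid| = 40
step 2: project along x, AND mask (13/16) → |grid| = 33
step 3: project along y, AND mask (14/16) → |grid| = 28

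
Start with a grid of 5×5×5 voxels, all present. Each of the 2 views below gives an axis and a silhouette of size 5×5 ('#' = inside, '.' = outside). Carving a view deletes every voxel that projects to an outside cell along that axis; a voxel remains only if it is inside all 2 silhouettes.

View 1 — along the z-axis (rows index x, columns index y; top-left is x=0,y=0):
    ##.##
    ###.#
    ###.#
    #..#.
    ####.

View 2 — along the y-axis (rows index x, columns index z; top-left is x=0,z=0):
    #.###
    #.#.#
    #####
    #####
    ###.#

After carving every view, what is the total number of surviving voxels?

voxel count = 74

full grid |V| = 125
  1. axis=2 (XY plane), |mask|=18  ⇒  voxels=90
  2. axis=1 (XZ plane), |mask|=21  ⇒  voxels=74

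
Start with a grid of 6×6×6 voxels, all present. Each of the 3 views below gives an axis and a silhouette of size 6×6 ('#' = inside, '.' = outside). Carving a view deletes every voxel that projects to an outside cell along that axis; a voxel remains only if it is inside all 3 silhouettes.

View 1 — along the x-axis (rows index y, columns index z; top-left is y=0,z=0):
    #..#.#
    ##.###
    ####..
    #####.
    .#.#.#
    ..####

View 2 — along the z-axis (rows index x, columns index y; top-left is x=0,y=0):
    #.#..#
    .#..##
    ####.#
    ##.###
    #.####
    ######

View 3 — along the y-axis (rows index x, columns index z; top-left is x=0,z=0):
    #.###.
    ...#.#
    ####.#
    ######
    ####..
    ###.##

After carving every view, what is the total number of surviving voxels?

initial block: 6^3 = 216
V1 x: intersect with YZ mask (24 set) -- 144 left
V2 z: intersect with XY mask (27 set) -- 107 left
V3 y: intersect with XZ mask (26 set) -- 84 left

remaining voxels: 84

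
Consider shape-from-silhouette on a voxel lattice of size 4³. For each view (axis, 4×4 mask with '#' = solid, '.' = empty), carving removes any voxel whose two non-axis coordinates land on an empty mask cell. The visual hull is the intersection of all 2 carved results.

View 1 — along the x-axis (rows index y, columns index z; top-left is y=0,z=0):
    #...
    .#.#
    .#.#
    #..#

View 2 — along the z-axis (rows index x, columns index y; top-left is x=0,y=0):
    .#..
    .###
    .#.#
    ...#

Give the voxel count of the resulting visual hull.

voxel count = 14

initial block: 4^3 = 64
after view 1 [x-axis, 7 of 16 cells solid] → remaining = 28
after view 2 [z-axis, 7 of 16 cells solid] → remaining = 14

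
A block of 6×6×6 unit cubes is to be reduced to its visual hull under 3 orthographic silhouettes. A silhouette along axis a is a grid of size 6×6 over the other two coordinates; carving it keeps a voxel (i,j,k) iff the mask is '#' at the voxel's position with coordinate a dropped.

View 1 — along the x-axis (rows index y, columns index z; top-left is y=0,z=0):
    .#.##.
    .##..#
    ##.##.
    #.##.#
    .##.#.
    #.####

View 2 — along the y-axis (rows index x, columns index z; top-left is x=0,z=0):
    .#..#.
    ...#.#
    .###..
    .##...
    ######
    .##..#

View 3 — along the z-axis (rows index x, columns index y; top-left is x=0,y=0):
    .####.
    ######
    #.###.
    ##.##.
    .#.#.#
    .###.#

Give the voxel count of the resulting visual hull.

start: 6×6×6 = 216 voxels
carve view 1 (along x, YZ-mask fill 22/36): 132 voxels remain
carve view 2 (along y, XZ-mask fill 18/36): 68 voxels remain
carve view 3 (along z, XY-mask fill 25/36): 46 voxels remain

|visual hull| = 46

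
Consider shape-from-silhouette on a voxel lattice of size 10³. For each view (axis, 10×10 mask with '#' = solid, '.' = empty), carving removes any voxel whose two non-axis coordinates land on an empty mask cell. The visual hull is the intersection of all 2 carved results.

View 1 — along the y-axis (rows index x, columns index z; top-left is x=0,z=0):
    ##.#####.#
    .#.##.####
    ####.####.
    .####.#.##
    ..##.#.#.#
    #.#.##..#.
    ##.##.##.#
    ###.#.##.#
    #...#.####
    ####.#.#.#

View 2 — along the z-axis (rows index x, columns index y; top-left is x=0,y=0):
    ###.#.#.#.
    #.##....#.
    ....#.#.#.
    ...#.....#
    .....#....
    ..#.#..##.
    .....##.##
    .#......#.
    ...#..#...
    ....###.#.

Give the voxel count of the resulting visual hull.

221 voxels

initial block: 10^3 = 1000
after view 1 [y-axis, 67 of 100 cells solid] → remaining = 670
after view 2 [z-axis, 32 of 100 cells solid] → remaining = 221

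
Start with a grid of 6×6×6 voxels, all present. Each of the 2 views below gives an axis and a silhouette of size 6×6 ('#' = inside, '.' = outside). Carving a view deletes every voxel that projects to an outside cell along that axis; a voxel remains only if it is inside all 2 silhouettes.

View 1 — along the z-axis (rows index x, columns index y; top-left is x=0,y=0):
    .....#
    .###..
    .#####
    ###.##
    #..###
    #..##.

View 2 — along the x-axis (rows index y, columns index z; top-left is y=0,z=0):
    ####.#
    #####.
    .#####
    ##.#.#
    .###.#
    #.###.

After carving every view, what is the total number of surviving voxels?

93 voxels

start: 6×6×6 = 216 voxels
[1] z-view keeps 21 columns → grid now 126
[2] x-view keeps 27 columns → grid now 93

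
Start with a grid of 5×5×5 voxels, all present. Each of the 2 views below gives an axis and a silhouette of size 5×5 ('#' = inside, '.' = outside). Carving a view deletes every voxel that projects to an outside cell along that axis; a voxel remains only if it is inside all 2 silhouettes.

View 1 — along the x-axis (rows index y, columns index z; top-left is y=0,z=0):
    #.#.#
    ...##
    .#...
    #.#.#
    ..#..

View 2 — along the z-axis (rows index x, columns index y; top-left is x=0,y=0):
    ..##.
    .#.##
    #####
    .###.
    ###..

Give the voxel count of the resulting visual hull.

voxel count = 32

before carving: 125 voxels (5×5×5)
after view 1 [x-axis, 10 of 25 cells solid] → remaining = 50
after view 2 [z-axis, 16 of 25 cells solid] → remaining = 32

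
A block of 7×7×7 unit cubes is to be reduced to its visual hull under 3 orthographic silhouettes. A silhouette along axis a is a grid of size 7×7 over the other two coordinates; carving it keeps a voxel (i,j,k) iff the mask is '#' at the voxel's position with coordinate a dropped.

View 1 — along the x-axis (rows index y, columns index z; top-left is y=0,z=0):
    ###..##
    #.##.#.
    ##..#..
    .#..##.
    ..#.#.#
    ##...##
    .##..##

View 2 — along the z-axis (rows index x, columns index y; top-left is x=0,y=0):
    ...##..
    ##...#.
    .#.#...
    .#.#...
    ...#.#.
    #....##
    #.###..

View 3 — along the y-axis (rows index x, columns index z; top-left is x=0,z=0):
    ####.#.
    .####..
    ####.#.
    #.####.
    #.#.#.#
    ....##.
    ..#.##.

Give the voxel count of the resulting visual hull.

remaining voxels: 33

start: 7×7×7 = 343 voxels
carve view 1 (along x, YZ-mask fill 26/49): 182 voxels remain
carve view 2 (along z, XY-mask fill 18/49): 67 voxels remain
carve view 3 (along y, XZ-mask fill 28/49): 33 voxels remain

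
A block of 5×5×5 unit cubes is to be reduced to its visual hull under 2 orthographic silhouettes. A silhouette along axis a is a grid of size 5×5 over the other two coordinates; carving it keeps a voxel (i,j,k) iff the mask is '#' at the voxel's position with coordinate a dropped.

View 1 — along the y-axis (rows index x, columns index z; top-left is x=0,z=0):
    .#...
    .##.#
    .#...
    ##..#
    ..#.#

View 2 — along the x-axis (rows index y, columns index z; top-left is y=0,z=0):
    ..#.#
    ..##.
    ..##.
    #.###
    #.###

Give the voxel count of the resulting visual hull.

voxel count = 21

before carving: 125 voxels (5×5×5)
after view 1 [y-axis, 10 of 25 cells solid] → remaining = 50
after view 2 [x-axis, 14 of 25 cells solid] → remaining = 21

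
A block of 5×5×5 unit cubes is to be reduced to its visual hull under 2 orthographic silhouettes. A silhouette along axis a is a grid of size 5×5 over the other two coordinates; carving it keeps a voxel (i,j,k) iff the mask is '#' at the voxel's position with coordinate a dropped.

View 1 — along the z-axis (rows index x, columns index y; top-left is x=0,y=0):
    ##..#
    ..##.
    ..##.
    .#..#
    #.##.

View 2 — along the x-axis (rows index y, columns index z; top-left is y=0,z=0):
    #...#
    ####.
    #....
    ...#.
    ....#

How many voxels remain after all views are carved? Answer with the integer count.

full grid |V| = 125
step 1: project along z, AND mask (12/25) → |grid| = 60
step 2: project along x, AND mask (9/25) → |grid| = 20

remaining voxels: 20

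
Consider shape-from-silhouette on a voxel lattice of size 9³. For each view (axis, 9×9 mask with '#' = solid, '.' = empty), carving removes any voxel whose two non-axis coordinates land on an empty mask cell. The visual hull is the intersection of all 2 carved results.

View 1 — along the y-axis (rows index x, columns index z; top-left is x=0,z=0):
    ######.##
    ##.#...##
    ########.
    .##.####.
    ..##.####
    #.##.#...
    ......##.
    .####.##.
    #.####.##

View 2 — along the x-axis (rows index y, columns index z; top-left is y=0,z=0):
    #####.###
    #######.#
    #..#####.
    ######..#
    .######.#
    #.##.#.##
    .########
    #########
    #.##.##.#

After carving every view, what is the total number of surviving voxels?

|visual hull| = 374

before carving: 729 voxels (9×9×9)
carve view 1 (along y, XZ-mask fill 52/81): 468 voxels remain
carve view 2 (along x, YZ-mask fill 65/81): 374 voxels remain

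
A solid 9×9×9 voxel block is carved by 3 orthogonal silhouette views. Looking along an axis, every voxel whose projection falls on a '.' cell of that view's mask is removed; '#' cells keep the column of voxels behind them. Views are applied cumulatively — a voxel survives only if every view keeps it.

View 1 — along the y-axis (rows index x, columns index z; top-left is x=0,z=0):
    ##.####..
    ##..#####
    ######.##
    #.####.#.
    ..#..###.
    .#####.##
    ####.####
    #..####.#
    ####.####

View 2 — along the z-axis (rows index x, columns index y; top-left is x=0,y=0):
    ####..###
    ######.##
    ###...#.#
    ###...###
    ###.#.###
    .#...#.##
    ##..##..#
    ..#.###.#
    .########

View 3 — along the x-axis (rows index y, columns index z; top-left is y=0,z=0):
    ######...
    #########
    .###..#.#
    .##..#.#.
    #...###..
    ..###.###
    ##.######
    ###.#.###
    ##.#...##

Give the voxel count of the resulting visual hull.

before carving: 729 voxels (9×9×9)
  1. axis=1 (XZ plane), |mask|=60  ⇒  voxels=540
  2. axis=2 (XY plane), |mask|=55  ⇒  voxels=364
  3. axis=0 (YZ plane), |mask|=54  ⇒  voxels=246

remaining voxels: 246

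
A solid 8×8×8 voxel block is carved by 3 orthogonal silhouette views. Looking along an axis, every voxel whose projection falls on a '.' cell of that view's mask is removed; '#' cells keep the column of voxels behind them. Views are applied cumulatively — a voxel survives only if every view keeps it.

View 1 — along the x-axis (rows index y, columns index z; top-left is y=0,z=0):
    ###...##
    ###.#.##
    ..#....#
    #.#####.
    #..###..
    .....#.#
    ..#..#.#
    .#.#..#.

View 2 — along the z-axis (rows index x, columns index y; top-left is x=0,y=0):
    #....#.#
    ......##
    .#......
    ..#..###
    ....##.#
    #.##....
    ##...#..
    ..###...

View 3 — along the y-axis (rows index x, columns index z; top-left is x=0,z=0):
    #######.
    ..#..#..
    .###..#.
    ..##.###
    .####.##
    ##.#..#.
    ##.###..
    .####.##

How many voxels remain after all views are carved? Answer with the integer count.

initial block: 8^3 = 512
after view 1 [x-axis, 31 of 64 cells solid] → remaining = 248
after view 2 [z-axis, 22 of 64 cells solid] → remaining = 79
after view 3 [y-axis, 39 of 64 cells solid] → remaining = 48

remaining voxels: 48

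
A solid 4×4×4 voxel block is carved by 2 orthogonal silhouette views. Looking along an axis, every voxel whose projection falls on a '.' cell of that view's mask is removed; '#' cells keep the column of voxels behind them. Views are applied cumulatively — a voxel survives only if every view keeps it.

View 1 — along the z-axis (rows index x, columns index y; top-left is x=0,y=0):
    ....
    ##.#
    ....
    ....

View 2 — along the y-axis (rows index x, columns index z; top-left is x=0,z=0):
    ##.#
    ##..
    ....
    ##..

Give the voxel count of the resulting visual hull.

before carving: 64 voxels (4×4×4)
after view 1 [z-axis, 3 of 16 cells solid] → remaining = 12
after view 2 [y-axis, 7 of 16 cells solid] → remaining = 6

6 voxels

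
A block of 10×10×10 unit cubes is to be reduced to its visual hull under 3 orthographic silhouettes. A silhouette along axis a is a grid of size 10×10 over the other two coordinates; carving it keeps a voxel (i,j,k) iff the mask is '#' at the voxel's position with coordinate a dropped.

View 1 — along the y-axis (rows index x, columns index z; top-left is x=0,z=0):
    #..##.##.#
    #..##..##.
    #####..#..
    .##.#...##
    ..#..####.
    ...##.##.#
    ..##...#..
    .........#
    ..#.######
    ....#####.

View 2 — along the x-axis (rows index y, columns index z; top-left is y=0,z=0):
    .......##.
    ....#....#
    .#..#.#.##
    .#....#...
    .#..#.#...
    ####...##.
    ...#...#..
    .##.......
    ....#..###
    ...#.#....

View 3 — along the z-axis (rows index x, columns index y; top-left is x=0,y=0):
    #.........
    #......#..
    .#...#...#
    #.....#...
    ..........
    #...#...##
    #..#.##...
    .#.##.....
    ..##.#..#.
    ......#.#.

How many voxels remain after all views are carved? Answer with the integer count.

start: 10×10×10 = 1000 voxels
after view 1 [y-axis, 48 of 100 cells solid] → remaining = 480
after view 2 [x-axis, 30 of 100 cells solid] → remaining = 151
after view 3 [z-axis, 25 of 100 cells solid] → remaining = 41

41 voxels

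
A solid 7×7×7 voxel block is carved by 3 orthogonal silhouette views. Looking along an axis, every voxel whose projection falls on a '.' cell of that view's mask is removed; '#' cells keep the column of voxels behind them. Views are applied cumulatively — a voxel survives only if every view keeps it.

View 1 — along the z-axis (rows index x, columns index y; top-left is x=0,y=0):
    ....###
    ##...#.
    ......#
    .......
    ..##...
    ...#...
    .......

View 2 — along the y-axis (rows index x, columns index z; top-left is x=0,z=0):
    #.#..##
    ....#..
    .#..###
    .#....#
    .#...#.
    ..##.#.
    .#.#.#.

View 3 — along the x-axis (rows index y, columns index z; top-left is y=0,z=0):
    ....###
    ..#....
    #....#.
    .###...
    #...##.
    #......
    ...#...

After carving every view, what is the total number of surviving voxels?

full grid |V| = 343
V1 z: intersect with XY mask (10 set) -- 70 left
V2 y: intersect with XZ mask (19 set) -- 26 left
V3 x: intersect with YZ mask (14 set) -- 8 left

voxel count = 8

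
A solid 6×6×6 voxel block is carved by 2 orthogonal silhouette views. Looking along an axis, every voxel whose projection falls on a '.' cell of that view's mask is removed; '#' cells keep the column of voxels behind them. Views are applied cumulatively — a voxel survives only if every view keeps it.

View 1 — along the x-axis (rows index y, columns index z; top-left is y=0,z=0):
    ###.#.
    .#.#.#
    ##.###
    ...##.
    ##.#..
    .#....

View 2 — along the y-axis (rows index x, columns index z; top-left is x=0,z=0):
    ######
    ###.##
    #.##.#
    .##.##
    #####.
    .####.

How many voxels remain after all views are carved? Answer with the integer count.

full grid |V| = 216
after view 1 [x-axis, 18 of 36 cells solid] → remaining = 108
after view 2 [y-axis, 28 of 36 cells solid] → remaining = 82

voxel count = 82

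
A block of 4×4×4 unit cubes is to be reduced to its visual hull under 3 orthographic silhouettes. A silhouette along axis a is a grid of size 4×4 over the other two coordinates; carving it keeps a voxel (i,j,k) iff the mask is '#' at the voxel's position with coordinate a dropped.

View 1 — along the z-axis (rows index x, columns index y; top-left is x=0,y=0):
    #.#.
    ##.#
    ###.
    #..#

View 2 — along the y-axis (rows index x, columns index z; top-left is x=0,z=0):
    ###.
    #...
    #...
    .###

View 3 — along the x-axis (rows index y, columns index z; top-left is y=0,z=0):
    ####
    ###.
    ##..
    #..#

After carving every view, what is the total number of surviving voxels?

full grid |V| = 64
V1 z: intersect with XY mask (10 set) -- 40 left
V2 y: intersect with XZ mask (8 set) -- 18 left
V3 x: intersect with YZ mask (11 set) -- 15 left

|visual hull| = 15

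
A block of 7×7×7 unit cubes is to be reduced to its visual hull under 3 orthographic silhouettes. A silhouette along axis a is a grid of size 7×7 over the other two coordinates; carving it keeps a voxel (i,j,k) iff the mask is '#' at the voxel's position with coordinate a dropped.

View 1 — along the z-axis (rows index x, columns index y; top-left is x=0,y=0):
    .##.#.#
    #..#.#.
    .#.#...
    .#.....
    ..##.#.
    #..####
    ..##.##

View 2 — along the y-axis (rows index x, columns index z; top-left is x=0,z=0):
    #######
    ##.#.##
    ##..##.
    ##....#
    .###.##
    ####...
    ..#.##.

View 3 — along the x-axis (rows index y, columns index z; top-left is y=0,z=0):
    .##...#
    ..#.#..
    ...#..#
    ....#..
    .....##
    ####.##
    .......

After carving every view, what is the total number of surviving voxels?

start: 7×7×7 = 343 voxels
  1. axis=2 (XY plane), |mask|=22  ⇒  voxels=154
  2. axis=1 (XZ plane), |mask|=31  ⇒  voxels=101
  3. axis=0 (YZ plane), |mask|=16  ⇒  voxels=31

voxel count = 31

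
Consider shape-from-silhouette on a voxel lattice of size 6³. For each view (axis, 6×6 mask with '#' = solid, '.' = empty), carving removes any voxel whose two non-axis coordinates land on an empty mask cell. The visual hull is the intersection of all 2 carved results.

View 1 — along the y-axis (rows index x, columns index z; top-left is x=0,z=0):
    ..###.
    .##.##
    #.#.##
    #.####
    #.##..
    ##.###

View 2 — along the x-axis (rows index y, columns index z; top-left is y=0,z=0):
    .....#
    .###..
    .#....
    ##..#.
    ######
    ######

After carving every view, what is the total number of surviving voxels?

before carving: 216 voxels (6×6×6)
step 1: project along y, AND mask (24/36) → |grid| = 144
step 2: project along x, AND mask (20/36) → |grid| = 76

76 voxels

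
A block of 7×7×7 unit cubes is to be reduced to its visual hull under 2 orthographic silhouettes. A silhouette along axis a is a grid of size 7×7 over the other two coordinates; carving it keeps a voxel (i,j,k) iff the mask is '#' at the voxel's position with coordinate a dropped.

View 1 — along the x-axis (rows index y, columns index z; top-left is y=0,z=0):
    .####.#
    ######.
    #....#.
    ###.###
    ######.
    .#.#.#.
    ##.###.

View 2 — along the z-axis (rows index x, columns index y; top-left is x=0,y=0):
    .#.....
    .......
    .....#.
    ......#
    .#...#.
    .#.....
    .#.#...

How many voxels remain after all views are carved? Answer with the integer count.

full grid |V| = 343
step 1: project along x, AND mask (33/49) → |grid| = 231
step 2: project along z, AND mask (8/49) → |grid| = 41

41 voxels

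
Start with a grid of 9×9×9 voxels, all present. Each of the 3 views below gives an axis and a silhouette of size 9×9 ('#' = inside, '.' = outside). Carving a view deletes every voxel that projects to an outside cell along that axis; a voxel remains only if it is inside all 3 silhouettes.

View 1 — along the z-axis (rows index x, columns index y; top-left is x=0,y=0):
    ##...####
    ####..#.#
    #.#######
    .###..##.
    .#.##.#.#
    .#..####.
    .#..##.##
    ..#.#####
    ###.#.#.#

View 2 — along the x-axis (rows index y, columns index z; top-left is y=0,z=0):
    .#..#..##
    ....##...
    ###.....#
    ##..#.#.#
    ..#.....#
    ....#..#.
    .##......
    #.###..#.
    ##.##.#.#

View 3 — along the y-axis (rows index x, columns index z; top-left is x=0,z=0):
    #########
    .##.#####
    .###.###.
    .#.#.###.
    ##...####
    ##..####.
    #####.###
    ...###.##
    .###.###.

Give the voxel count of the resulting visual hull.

|visual hull| = 119

start: 9×9×9 = 729 voxels
  1. axis=2 (XY plane), |mask|=52  ⇒  voxels=468
  2. axis=0 (YZ plane), |mask|=32  ⇒  voxels=180
  3. axis=1 (XZ plane), |mask|=58  ⇒  voxels=119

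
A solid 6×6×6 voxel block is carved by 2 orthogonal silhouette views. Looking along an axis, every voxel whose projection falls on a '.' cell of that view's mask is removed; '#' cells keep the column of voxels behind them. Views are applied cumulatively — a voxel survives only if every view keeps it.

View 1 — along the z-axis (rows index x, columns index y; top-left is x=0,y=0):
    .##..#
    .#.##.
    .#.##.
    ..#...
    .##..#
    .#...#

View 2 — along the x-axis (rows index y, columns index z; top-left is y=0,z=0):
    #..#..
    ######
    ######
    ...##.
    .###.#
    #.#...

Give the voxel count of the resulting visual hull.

voxel count = 66

before carving: 216 voxels (6×6×6)
[1] z-view keeps 15 columns → grid now 90
[2] x-view keeps 22 columns → grid now 66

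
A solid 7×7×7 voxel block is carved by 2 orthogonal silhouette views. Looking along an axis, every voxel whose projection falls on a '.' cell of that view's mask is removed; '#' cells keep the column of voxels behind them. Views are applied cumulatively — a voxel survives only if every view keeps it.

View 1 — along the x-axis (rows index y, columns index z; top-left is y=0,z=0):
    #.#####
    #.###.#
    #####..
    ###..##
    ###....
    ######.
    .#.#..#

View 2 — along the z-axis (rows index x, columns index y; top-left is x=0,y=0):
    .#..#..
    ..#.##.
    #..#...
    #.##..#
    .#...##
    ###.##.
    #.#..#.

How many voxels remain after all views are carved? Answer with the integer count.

108 voxels

before carving: 343 voxels (7×7×7)
carve view 1 (along x, YZ-mask fill 33/49): 231 voxels remain
carve view 2 (along z, XY-mask fill 22/49): 108 voxels remain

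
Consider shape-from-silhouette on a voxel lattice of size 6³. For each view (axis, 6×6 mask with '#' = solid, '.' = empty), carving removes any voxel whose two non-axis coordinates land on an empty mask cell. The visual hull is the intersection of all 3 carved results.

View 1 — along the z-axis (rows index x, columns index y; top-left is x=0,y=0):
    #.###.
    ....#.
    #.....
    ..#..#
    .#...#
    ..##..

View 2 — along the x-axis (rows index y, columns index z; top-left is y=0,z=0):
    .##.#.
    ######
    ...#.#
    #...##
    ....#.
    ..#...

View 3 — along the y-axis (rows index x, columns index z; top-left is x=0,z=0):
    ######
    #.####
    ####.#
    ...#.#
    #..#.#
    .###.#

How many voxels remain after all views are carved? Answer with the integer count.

initial block: 6^3 = 216
after view 1 [z-axis, 12 of 36 cells solid] → remaining = 72
after view 2 [x-axis, 16 of 36 cells solid] → remaining = 28
after view 3 [y-axis, 25 of 36 cells solid] → remaining = 20

remaining voxels: 20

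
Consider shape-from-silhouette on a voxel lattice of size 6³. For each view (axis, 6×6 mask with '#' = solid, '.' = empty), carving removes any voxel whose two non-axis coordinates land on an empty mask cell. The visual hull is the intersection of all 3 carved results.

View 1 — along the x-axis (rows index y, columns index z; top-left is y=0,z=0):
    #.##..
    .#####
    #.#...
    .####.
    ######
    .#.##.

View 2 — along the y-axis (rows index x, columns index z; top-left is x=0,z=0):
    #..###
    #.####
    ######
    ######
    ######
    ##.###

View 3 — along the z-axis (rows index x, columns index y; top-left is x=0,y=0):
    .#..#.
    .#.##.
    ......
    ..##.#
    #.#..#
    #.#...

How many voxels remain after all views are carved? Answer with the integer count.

39 voxels

before carving: 216 voxels (6×6×6)
[1] x-view keeps 23 columns → grid now 138
[2] y-view keeps 32 columns → grid now 120
[3] z-view keeps 13 columns → grid now 39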